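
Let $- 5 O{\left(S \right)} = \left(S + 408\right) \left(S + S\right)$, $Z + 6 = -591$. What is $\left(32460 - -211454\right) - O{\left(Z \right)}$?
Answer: $\frac{1445236}{5} \approx 2.8905 \cdot 10^{5}$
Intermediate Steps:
$Z = -597$ ($Z = -6 - 591 = -597$)
$O{\left(S \right)} = - \frac{2 S \left(408 + S\right)}{5}$ ($O{\left(S \right)} = - \frac{\left(S + 408\right) \left(S + S\right)}{5} = - \frac{\left(408 + S\right) 2 S}{5} = - \frac{2 S \left(408 + S\right)}{5}$)
$\left(32460 - -211454\right) - O{\left(Z \right)} = \left(32460 - -211454\right) - \left(- \frac{2}{5}\right) \left(-597\right) \left(408 - 597\right) = \left(32460 + 211454\right) - \left(- \frac{2}{5}\right) \left(-597\right) \left(-189\right) = 243914 - - \frac{225666}{5} = 243914 + \frac{225666}{5} = \frac{1445236}{5}$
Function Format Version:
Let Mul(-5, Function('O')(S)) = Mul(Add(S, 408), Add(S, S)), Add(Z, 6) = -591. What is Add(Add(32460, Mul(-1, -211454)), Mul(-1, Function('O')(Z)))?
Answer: Rational(1445236, 5) ≈ 2.8905e+5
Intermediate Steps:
Z = -597 (Z = Add(-6, -591) = -597)
Function('O')(S) = Mul(Rational(-2, 5), S, Add(408, S)) (Function('O')(S) = Mul(Rational(-1, 5), Mul(Add(S, 408), Add(S, S))) = Mul(Rational(-1, 5), Mul(Add(408, S), Mul(2, S))) = Mul(Rational(-1, 5), Mul(2, S, Add(408, S))) = Mul(Rational(-2, 5), S, Add(408, S)))
Add(Add(32460, Mul(-1, -211454)), Mul(-1, Function('O')(Z))) = Add(Add(32460, Mul(-1, -211454)), Mul(-1, Mul(Rational(-2, 5), -597, Add(408, -597)))) = Add(Add(32460, 211454), Mul(-1, Mul(Rational(-2, 5), -597, -189))) = Add(243914, Mul(-1, Rational(-225666, 5))) = Add(243914, Rational(225666, 5)) = Rational(1445236, 5)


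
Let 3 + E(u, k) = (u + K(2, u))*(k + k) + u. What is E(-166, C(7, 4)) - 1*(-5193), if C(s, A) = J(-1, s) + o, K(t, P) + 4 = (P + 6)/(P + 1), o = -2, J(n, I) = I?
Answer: 110012/33 ≈ 3333.7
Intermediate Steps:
K(t, P) = -4 + (6 + P)/(1 + P) (K(t, P) = -4 + (P + 6)/(P + 1) = -4 + (6 + P)/(1 + P))
C(s, A) = -2 + s (C(s, A) = s - 2 = -2 + s)
E(u, k) = -3 + u + 2*k*(u + (2 - 3*u)/(1 + u)) (E(u, k) = -3 + ((u + (2 - 3*u)/(1 + u))*(k + k) + u) = -3 + ((u + (2 - 3*u)/(1 + u))*(2*k) + u) = -3 + (2*k*(u + (2 - 3*u)/(1 + u)) + u) = -3 + (u + 2*k*(u + (2 - 3*u)/(1 + u))) = -3 + u + 2*k*(u + (2 - 3*u)/(1 + u)))
E(-166, C(7, 4)) - 1*(-5193) = ((1 - 166)*(-3 - 166 + 2*(-2 + 7)*(-166)) - 2*(-2 + 7)*(-2 + 3*(-166)))/(1 - 166) - 1*(-5193) = (-165*(-3 - 166 + 2*5*(-166)) - 2*5*(-2 - 498))/(-165) + 5193 = -(-165*(-3 - 166 - 1660) - 2*5*(-500))/165 + 5193 = -(-165*(-1829) + 5000)/165 + 5193 = -(301785 + 5000)/165 + 5193 = -1/165*306785 + 5193 = -61357/33 + 5193 = 110012/33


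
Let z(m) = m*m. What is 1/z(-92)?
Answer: 1/8464 ≈ 0.00011815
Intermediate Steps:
z(m) = m²
1/z(-92) = 1/((-92)²) = 1/8464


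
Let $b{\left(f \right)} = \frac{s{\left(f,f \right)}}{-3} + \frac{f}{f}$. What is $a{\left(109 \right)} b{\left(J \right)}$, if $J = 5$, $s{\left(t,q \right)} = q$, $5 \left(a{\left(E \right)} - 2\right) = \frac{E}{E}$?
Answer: $- \frac{22}{15} \approx -1.4667$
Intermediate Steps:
$a{\left(E \right)} = \frac{11}{5}$ ($a{\left(E \right)} = 2 + \frac{E \frac{1}{E}}{5} = 2 + \frac{1}{5} \cdot 1 = 2 + \frac{1}{5} = \frac{11}{5}$)
$b{\left(f \right)} = 1 - \frac{f}{3}$ ($b{\left(f \right)} = \frac{f}{-3} + \frac{f}{f} = f \left(- \frac{1}{3}\right) + 1 = - \frac{f}{3} + 1 = 1 - \frac{f}{3}$)
$a{\left(109 \right)} b{\left(J \right)} = \frac{11 \left(1 - \frac{5}{3}\right)}{5} = \frac{11}{5} \left(- \frac{2}{3}\right) = - \frac{22}{15}$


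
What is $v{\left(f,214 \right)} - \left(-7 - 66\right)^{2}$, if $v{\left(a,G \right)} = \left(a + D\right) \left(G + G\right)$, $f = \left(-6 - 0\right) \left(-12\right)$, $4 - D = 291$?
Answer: $-97349$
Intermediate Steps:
$D = -287$ ($D = 4 - 291 = -287$)
$f = 72$ ($f = \left(-6 + 0\right) \left(-12\right) = \left(-6\right) \left(-12\right) = 72$)
$v{\left(a,G \right)} = 2 G \left(-287 + a\right)$ ($v{\left(a,G \right)} = \left(a - 287\right) \left(G + G\right) = \left(-287 + a\right) 2 G = 2 G \left(-287 + a\right)$)
$v{\left(f,214 \right)} - \left(-7 - 66\right)^{2} = 2 \cdot 214 \left(-287 + 72\right) - \left(-7 - 66\right)^{2} = 2 \cdot 214 \left(-215\right) - \left(-73\right)^{2} = -92020 - 5329 = -97349$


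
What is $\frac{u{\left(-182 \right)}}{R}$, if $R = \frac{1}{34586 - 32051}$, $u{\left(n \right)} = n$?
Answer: $-461370$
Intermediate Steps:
$R = \frac{1}{2535} \approx 0.00039448$
$\frac{u{\left(-182 \right)}}{R} = - 182 \frac{1}{\frac{1}{2535}} = \left(-182\right) 2535 = -461370$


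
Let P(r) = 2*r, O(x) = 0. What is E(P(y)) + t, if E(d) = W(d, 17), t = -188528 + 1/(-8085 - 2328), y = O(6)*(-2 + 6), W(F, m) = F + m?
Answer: -1962965044/10413 ≈ -1.8851e+5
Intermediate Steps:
y = 0 (y = 0*(-2 + 6) = 0*4 = 0)
t = -1963142065/10413 (t = -188528 + 1/(-10413) = -188528 - 1/10413 = -1963142065/10413 ≈ -1.8853e+5)
E(d) = 17 + d (E(d) = d + 17 = 17 + d)
E(P(y)) + t = (17 + 2*0) - 1963142065/10413 = (17 + 0) - 1963142065/10413 = 17 - 1963142065/10413 = -1962965044/10413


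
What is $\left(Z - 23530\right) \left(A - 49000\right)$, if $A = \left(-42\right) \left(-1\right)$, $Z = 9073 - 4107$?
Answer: $908856312$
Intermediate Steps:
$Z = 4966$
$A = 42$
$\left(Z - 23530\right) \left(A - 49000\right) = \left(4966 - 23530\right) \left(42 - 49000\right) = \left(-18564\right) \left(-48958\right) = 908856312$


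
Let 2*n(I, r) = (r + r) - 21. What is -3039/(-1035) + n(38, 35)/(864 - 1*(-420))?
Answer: 290921/98440 ≈ 2.9553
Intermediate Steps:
n(I, r) = -21/2 + r (n(I, r) = ((r + r) - 21)/2 = (2*r - 21)/2 = (-21 + 2*r)/2 = -21/2 + r)
-3039/(-1035) + n(38, 35)/(864 - 1*(-420)) = -3039/(-1035) + (-21/2 + 35)/(864 - 1*(-420)) = -3039*(-1/1035) + 49/(2*(864 + 420)) = 1013/345 + (49/2)/1284 = 1013/345 + (49/2)*(1/1284) = 1013/345 + 49/2568 = 290921/98440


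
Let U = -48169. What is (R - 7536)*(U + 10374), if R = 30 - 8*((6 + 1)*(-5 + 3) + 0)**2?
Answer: 342951830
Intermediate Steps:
R = -1538 (R = 30 - 8*(7*(-2) + 0)**2 = 30 - 8*(-14 + 0)**2 = 30 - 8*(-14)**2 = 30 - 8*196 = 30 - 1568 = -1538)
(R - 7536)*(U + 10374) = (-1538 - 7536)*(-48169 + 10374) = -9074*(-37795) = 342951830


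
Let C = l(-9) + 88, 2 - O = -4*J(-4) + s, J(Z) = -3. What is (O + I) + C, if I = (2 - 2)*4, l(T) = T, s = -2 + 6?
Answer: 65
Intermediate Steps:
s = 4
I = 0 (I = 0*4 = 0)
O = -14 (O = 2 - (-4*(-3) + 4) = 2 - (12 + 4) = 2 - 1*16 = 2 - 16 = -14)
C = 79 (C = -9 + 88 = 79)
(O + I) + C = (-14 + 0) + 79 = -14 + 79 = 65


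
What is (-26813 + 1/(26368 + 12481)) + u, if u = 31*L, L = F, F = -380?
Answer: -1499299456/38849 ≈ -38593.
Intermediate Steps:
L = -380
u = -11780 (u = 31*(-380) = -11780)
(-26813 + 1/(26368 + 12481)) + u = (-26813 + 1/(26368 + 12481)) - 11780 = (-26813 + 1/38849) - 11780 = -1041658236/38849 - 11780 = -1499299456/38849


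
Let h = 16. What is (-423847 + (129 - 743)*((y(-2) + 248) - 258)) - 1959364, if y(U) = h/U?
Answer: -2372159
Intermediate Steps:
y(U) = 16/U
(-423847 + (129 - 743)*((y(-2) + 248) - 258)) - 1959364 = (-423847 + (129 - 743)*((16/(-2) + 248) - 258)) - 1959364 = (-423847 - 614*((16*(-½) + 248) - 258)) - 1959364 = (-423847 - 614*((-8 + 248) - 258)) - 1959364 = (-423847 - 614*(240 - 258)) - 1959364 = (-423847 - 614*(-18)) - 1959364 = (-423847 + 11052) - 1959364 = -412795 - 1959364 = -2372159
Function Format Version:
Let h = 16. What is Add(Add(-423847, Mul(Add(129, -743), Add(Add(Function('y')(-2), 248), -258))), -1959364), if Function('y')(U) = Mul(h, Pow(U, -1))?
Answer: -2372159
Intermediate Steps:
Function('y')(U) = Mul(16, Pow(U, -1))
Add(Add(-423847, Mul(Add(129, -743), Add(Add(Function('y')(-2), 248), -258))), -1959364) = Add(Add(-423847, Mul(Add(129, -743), Add(Add(Mul(16, Pow(-2, -1)), 248), -258))), -1959364) = Add(Add(-423847, Mul(-614, Add(Add(Mul(16, Rational(-1, 2)), 248), -258))), -1959364) = Add(Add(-423847, Mul(-614, Add(Add(-8, 248), -258))), -1959364) = Add(Add(-423847, Mul(-614, Add(240, -258))), -1959364) = Add(Add(-423847, Mul(-614, -18)), -1959364) = Add(Add(-423847, 11052), -1959364) = Add(-412795, -1959364) = -2372159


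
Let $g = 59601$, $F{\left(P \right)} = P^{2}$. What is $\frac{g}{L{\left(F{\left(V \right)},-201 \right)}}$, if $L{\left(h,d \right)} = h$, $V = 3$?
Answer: $\frac{19867}{3} \approx 6622.3$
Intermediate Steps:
$\frac{g}{L{\left(F{\left(V \right)},-201 \right)}} = \frac{59601}{3^{2}} = \frac{59601}{9} = 59601 \cdot \frac{1}{9} = \frac{19867}{3}$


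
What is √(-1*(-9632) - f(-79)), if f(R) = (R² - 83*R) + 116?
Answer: I*√3282 ≈ 57.289*I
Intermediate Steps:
f(R) = 116 + R² - 83*R
√(-1*(-9632) - f(-79)) = √(-1*(-9632) - (116 + (-79)² - 83*(-79))) = √(9632 - (116 + 6241 + 6557)) = √(9632 - 1*12914) = √(9632 - 12914) = √(-3282) = I*√3282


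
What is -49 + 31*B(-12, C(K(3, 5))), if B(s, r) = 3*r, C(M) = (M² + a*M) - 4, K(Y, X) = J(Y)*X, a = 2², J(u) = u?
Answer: 26084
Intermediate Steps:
a = 4
K(Y, X) = X*Y (K(Y, X) = Y*X = X*Y)
C(M) = -4 + M² + 4*M (C(M) = (M² + 4*M) - 4 = -4 + M² + 4*M)
-49 + 31*B(-12, C(K(3, 5))) = -49 + 31*(3*(-4 + (5*3)² + 4*(5*3))) = -49 + 31*(3*(-4 + 15² + 4*15)) = -49 + 31*(3*(-4 + 225 + 60)) = -49 + 31*(3*281) = -49 + 31*843 = -49 + 26133 = 26084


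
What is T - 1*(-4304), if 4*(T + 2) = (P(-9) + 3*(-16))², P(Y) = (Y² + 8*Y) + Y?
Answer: 4878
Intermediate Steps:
P(Y) = Y² + 9*Y
T = 574 (T = -2 + (-9*(9 - 9) + 3*(-16))²/4 = -2 + (-9*0 - 48)²/4 = -2 + (0 - 48)²/4 = -2 + (¼)*(-48)² = -2 + (¼)*2304 = -2 + 576 = 574)
T - 1*(-4304) = 574 - 1*(-4304) = 574 + 4304 = 4878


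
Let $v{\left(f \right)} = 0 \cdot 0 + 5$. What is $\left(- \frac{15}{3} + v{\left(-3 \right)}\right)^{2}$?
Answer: $0$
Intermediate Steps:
$v{\left(f \right)} = 5$ ($v{\left(f \right)} = 0 + 5 = 5$)
$\left(- \frac{15}{3} + v{\left(-3 \right)}\right)^{2} = \left(- \frac{15}{3} + 5\right)^{2} = \left(\left(-15\right) \frac{1}{3} + 5\right)^{2} = \left(-5 + 5\right)^{2} = 0^{2} = 0$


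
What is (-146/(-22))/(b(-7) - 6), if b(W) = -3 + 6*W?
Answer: -73/561 ≈ -0.13012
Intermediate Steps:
(-146/(-22))/(b(-7) - 6) = (-146/(-22))/((-3 + 6*(-7)) - 6) = (-1/22*(-146))/((-3 - 42) - 6) = 73/(11*(-45 - 6)) = (73/11)/(-51) = (73/11)*(-1/51) = -73/561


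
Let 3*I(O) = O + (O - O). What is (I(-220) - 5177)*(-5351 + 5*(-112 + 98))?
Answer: 28462057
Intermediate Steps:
I(O) = O/3 (I(O) = (O + (O - O))/3 = (O + 0)/3 = O/3)
(I(-220) - 5177)*(-5351 + 5*(-112 + 98)) = ((⅓)*(-220) - 5177)*(-5351 + 5*(-112 + 98)) = (-220/3 - 5177)*(-5351 + 5*(-14)) = -15751*(-5351 - 70)/3 = -15751/3*(-5421) = 28462057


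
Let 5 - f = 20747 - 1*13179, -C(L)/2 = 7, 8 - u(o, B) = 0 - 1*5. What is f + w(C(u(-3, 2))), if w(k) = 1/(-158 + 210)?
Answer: -393275/52 ≈ -7563.0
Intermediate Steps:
u(o, B) = 13 (u(o, B) = 8 - (0 - 1*5) = 8 - (0 - 5) = 8 - 1*(-5) = 8 + 5 = 13)
C(L) = -14 (C(L) = -2*7 = -14)
w(k) = 1/52
f = -7563 (f = 5 - (20747 - 1*13179) = 5 - (20747 - 13179) = 5 - 1*7568 = 5 - 7568 = -7563)
f + w(C(u(-3, 2))) = -7563 + 1/52 = -393275/52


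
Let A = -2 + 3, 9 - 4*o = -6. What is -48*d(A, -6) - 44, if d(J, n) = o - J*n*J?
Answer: -512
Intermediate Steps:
o = 15/4 (o = 9/4 - ¼*(-6) = 9/4 + 3/2 = 15/4 ≈ 3.7500)
A = 1
d(J, n) = 15/4 - n*J² (d(J, n) = 15/4 - J*n*J = 15/4 - n*J²)
-48*d(A, -6) - 44 = -48*(15/4 - 1*(-6)*1²) - 44 = -48*(15/4 - 1*(-6)*1) - 44 = -48*(15/4 + 6) - 44 = -48*39/4 - 44 = -468 - 44 = -512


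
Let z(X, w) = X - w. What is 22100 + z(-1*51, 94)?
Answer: 21955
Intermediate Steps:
22100 + z(-1*51, 94) = 22100 + (-1*51 - 1*94) = 22100 + (-51 - 94) = 22100 - 145 = 21955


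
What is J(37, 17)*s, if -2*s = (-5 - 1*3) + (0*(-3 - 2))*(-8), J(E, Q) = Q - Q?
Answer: 0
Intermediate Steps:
J(E, Q) = 0
s = 4 (s = -((-5 - 1*3) + (0*(-3 - 2))*(-8))/2 = -((-5 - 3) + (0*(-5))*(-8))/2 = -(-8 + 0*(-8))/2 = -(-8 + 0)/2 = -½*(-8) = 4)
J(37, 17)*s = 0*4 = 0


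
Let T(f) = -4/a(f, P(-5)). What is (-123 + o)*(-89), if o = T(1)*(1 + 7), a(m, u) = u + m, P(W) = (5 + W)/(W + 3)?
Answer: 13795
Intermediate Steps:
P(W) = (5 + W)/(3 + W)
a(m, u) = m + u
T(f) = -4/f (T(f) = -4/(f + (5 - 5)/(3 - 5)) = -4/(f + 0/(-2)) = -4/(f - ½*0) = -4/(f + 0) = -4/f)
o = -32 (o = (-4/1)*(1 + 7) = -4*1*8 = -4*8 = -32)
(-123 + o)*(-89) = (-123 - 32)*(-89) = -155*(-89) = 13795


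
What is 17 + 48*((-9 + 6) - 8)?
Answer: -511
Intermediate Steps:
17 + 48*((-9 + 6) - 8) = 17 + 48*(-3 - 8) = 17 + 48*(-11) = 17 - 528 = -511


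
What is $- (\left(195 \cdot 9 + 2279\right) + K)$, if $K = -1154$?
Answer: $-2880$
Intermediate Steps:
$- (\left(195 \cdot 9 + 2279\right) + K) = - (\left(195 \cdot 9 + 2279\right) - 1154) = - (\left(1755 + 2279\right) - 1154) = - (4034 - 1154) = \left(-1\right) 2880 = -2880$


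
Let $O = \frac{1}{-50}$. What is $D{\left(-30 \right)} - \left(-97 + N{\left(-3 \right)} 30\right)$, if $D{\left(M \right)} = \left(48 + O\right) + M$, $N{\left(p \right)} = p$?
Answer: $\frac{10249}{50} \approx 204.98$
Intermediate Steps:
$O = - \frac{1}{50} \approx -0.02$
$D{\left(M \right)} = \frac{2399}{50} + M$ ($D{\left(M \right)} = \left(48 - \frac{1}{50}\right) + M = \frac{2399}{50} + M$)
$D{\left(-30 \right)} - \left(-97 + N{\left(-3 \right)} 30\right) = \left(\frac{2399}{50} - 30\right) - \left(-97 - 90\right) = \frac{899}{50} - \left(-97 - 90\right) = \frac{899}{50} - -187 = \frac{899}{50} + 187 = \frac{10249}{50}$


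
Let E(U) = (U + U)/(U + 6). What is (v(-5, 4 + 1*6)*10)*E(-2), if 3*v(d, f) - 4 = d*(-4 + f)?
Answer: 260/3 ≈ 86.667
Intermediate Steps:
E(U) = 2*U/(6 + U) (E(U) = (2*U)/(6 + U) = 2*U/(6 + U))
v(d, f) = 4/3 + d*(-4 + f)/3 (v(d, f) = 4/3 + (d*(-4 + f))/3 = 4/3 + d*(-4 + f)/3)
(v(-5, 4 + 1*6)*10)*E(-2) = ((4/3 - 4/3*(-5) + (⅓)*(-5)*(4 + 1*6))*10)*(2*(-2)/(6 - 2)) = ((4/3 + 20/3 + (⅓)*(-5)*(4 + 6))*10)*(2*(-2)/4) = ((4/3 + 20/3 + (⅓)*(-5)*10)*10)*(2*(-2)*(¼)) = ((4/3 + 20/3 - 50/3)*10)*(-1) = -26/3*10*(-1) = -260/3*(-1) = 260/3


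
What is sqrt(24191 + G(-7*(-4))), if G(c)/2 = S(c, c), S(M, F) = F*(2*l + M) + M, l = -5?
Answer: sqrt(25255) ≈ 158.92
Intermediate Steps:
S(M, F) = M + F*(-10 + M) (S(M, F) = F*(2*(-5) + M) + M = F*(-10 + M) + M = M + F*(-10 + M))
G(c) = -18*c + 2*c**2 (G(c) = 2*(c - 10*c + c*c) = 2*(c - 10*c + c**2) = 2*(c**2 - 9*c) = -18*c + 2*c**2)
sqrt(24191 + G(-7*(-4))) = sqrt(24191 + 2*(-7*(-4))*(-9 - 7*(-4))) = sqrt(24191 + 2*28*(-9 + 28)) = sqrt(24191 + 2*28*19) = sqrt(24191 + 1064) = sqrt(25255)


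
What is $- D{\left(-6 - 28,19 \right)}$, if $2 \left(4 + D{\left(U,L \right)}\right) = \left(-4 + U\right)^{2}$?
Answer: $-718$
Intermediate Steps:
$D{\left(U,L \right)} = -4 + \frac{\left(-4 + U\right)^{2}}{2}$
$- D{\left(-6 - 28,19 \right)} = - (-4 + \frac{\left(-4 - 34\right)^{2}}{2}) = - (-4 + \frac{\left(-38\right)^{2}}{2}) = - (-4 + \frac{1}{2} \cdot 1444) = - (-4 + 722) = \left(-1\right) 718 = -718$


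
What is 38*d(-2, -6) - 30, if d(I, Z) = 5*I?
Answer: -410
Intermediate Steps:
38*d(-2, -6) - 30 = 38*(5*(-2)) - 30 = 38*(-10) - 30 = -380 - 30 = -410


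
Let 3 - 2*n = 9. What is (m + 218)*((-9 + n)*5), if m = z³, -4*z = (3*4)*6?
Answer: 336840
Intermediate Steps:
n = -3 (n = 3/2 - ½*9 = 3/2 - 9/2 = -3)
z = -18 (z = -3*4*6/4 = -3*6 = -¼*72 = -18)
m = -5832 (m = (-18)³ = -5832)
(m + 218)*((-9 + n)*5) = (-5832 + 218)*((-9 - 3)*5) = -(-67368)*5 = -5614*(-60) = 336840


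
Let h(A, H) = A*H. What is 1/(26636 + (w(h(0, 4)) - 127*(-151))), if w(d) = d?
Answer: 1/45813 ≈ 2.1828e-5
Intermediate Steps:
1/(26636 + (w(h(0, 4)) - 127*(-151))) = 1/(26636 + (0*4 - 127*(-151))) = 1/(26636 + (0 + 19177)) = 1/(26636 + 19177) = 1/45813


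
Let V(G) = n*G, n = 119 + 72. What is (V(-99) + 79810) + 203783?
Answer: 264684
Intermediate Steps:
n = 191
V(G) = 191*G
(V(-99) + 79810) + 203783 = (191*(-99) + 79810) + 203783 = (-18909 + 79810) + 203783 = 60901 + 203783 = 264684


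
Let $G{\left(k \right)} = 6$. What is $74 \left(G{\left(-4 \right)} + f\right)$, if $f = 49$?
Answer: $4070$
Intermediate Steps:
$74 \left(G{\left(-4 \right)} + f\right) = 74 \left(6 + 49\right) = 74 \cdot 55 = 4070$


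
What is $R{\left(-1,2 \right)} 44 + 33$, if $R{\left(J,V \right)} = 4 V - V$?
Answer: $297$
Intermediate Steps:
$R{\left(J,V \right)} = 3 V$
$R{\left(-1,2 \right)} 44 + 33 = 3 \cdot 2 \cdot 44 + 33 = 6 \cdot 44 + 33 = 264 + 33 = 297$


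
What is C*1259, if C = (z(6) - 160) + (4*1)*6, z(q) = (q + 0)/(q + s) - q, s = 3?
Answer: -533816/3 ≈ -1.7794e+5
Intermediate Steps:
z(q) = -q + q/(3 + q) (z(q) = (q + 0)/(q + 3) - q = q/(3 + q) - q = -q + q/(3 + q))
C = -424/3 (C = (-1*6*(2 + 6)/(3 + 6) - 160) + (4*1)*6 = (-1*6*8/9 - 160) + 4*6 = (-1*6*1/9*8 - 160) + 24 = (-16/3 - 160) + 24 = -496/3 + 24 = -424/3 ≈ -141.33)
C*1259 = -424/3*1259 = -533816/3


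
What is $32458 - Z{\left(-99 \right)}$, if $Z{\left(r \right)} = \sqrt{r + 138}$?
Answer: $32458 - \sqrt{39} \approx 32452.0$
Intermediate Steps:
$Z{\left(r \right)} = \sqrt{138 + r}$
$32458 - Z{\left(-99 \right)} = 32458 - \sqrt{138 - 99} = 32458 - \sqrt{39}$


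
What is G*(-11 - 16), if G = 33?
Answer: -891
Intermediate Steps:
G*(-11 - 16) = 33*(-11 - 16) = 33*(-27) = -891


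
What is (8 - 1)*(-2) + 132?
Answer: 118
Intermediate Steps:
(8 - 1)*(-2) + 132 = 7*(-2) + 132 = -14 + 132 = 118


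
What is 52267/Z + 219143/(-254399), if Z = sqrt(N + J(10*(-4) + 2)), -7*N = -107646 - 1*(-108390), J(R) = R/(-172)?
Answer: -219143/254399 - 52267*I*sqrt(38438302)/63851 ≈ -0.86141 - 5075.1*I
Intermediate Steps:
J(R) = -R/172 (J(R) = R*(-1/172) = -R/172)
N = -744/7 (N = -(-107646 - 1*(-108390))/7 = -(-107646 + 108390)/7 = -1/7*744 = -744/7 ≈ -106.29)
Z = I*sqrt(38438302)/602 (Z = sqrt(-744/7 - (10*(-4) + 2)/172) = sqrt(-744/7 - (-40 + 2)/172) = sqrt(-744/7 - 1/172*(-38)) = sqrt(-744/7 + 19/86) = sqrt(-63851/602) = I*sqrt(38438302)/602 ≈ 10.299*I)
52267/Z + 219143/(-254399) = 52267/((I*sqrt(38438302)/602)) + 219143/(-254399) = 52267*(-I*sqrt(38438302)/63851) + 219143*(-1/254399) = -52267*I*sqrt(38438302)/63851 - 219143/254399 = -219143/254399 - 52267*I*sqrt(38438302)/63851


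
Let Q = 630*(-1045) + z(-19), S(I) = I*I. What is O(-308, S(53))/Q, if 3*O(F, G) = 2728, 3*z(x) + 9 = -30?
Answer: -2728/1975089 ≈ -0.0013812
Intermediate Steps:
S(I) = I²
z(x) = -13 (z(x) = -3 + (⅓)*(-30) = -3 - 10 = -13)
O(F, G) = 2728/3 (O(F, G) = (⅓)*2728 = 2728/3)
Q = -658363 (Q = 630*(-1045) - 13 = -658350 - 13 = -658363)
O(-308, S(53))/Q = (2728/3)/(-658363) = (2728/3)*(-1/658363) = -2728/1975089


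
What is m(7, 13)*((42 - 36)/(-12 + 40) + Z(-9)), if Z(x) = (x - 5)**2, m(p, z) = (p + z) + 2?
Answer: 30217/7 ≈ 4316.7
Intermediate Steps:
m(p, z) = 2 + p + z
Z(x) = (-5 + x)**2
m(7, 13)*((42 - 36)/(-12 + 40) + Z(-9)) = (2 + 7 + 13)*((42 - 36)/(-12 + 40) + (-5 - 9)**2) = 22*(6/28 + (-14)**2) = 22*(6*(1/28) + 196) = 22*(3/14 + 196) = 22*(2747/14) = 30217/7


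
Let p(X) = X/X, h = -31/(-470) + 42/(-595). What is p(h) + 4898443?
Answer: 4898444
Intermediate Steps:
h = -37/7990 (h = -31*(-1/470) + 42*(-1/595) = 31/470 - 6/85 = -37/7990 ≈ -0.0046308)
p(X) = 1
p(h) + 4898443 = 1 + 4898443 = 4898444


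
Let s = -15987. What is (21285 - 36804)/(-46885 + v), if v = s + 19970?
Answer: 15519/42902 ≈ 0.36173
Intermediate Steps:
v = 3983 (v = -15987 + 19970 = 3983)
(21285 - 36804)/(-46885 + v) = (21285 - 36804)/(-46885 + 3983) = -15519/(-42902) = -15519*(-1/42902) = 15519/42902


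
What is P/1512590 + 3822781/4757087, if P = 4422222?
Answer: 705768292108/189355848035 ≈ 3.7272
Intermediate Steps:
P/1512590 + 3822781/4757087 = 4422222/1512590 + 3822781/4757087 = 4422222*(1/1512590) + 3822781*(1/4757087) = 2211111/756295 + 201199/250373 = 705768292108/189355848035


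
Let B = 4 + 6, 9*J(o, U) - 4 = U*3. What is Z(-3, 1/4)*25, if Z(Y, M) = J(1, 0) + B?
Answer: 2350/9 ≈ 261.11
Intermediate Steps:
J(o, U) = 4/9 + U/3 (J(o, U) = 4/9 + (U*3)/9 = 4/9 + (3*U)/9 = 4/9 + U/3)
B = 10
Z(Y, M) = 94/9 (Z(Y, M) = (4/9 + (1/3)*0) + 10 = (4/9 + 0) + 10 = 4/9 + 10 = 94/9)
Z(-3, 1/4)*25 = (94/9)*25 = 2350/9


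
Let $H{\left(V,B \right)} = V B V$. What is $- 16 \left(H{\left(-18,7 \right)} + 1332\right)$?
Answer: $-57600$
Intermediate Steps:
$H{\left(V,B \right)} = B V^{2}$ ($H{\left(V,B \right)} = B V V = B V^{2}$)
$- 16 \left(H{\left(-18,7 \right)} + 1332\right) = - 16 \left(7 \left(-18\right)^{2} + 1332\right) = - 16 \left(7 \cdot 324 + 1332\right) = - 16 \left(2268 + 1332\right) = \left(-16\right) 3600 = -57600$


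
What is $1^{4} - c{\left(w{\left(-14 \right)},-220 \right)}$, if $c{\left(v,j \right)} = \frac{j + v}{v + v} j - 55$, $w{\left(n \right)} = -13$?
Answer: $\frac{26358}{13} \approx 2027.5$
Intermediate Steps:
$c{\left(v,j \right)} = -55 + \frac{j \left(j + v\right)}{2 v}$ ($c{\left(v,j \right)} = \frac{j + v}{2 v} j - 55 = \frac{j \left(j + v\right)}{2 v} - 55 = -55 + \frac{j \left(j + v\right)}{2 v}$)
$1^{4} - c{\left(w{\left(-14 \right)},-220 \right)} = 1^{4} - \frac{\left(-220\right)^{2} - 13 \left(-110 - 220\right)}{2 \left(-13\right)} = 1 - \frac{1}{2} \left(- \frac{1}{13}\right) \left(48400 - -4290\right) = 1 - \frac{1}{2} \left(- \frac{1}{13}\right) \left(48400 + 4290\right) = 1 - \frac{1}{2} \left(- \frac{1}{13}\right) 52690 = 1 - - \frac{26345}{13} = 1 + \frac{26345}{13} = \frac{26358}{13}$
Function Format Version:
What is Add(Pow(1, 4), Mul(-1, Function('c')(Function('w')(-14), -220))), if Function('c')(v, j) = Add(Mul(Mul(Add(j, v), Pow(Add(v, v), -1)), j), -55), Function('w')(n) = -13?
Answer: Rational(26358, 13) ≈ 2027.5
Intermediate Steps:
Function('c')(v, j) = Add(-55, Mul(Rational(1, 2), j, Pow(v, -1), Add(j, v))) (Function('c')(v, j) = Add(Mul(Mul(Add(j, v), Pow(Mul(2, v), -1)), j), -55) = Add(Mul(Mul(Add(j, v), Mul(Rational(1, 2), Pow(v, -1))), j), -55) = Add(Mul(Mul(Rational(1, 2), Pow(v, -1), Add(j, v)), j), -55) = Add(Mul(Rational(1, 2), j, Pow(v, -1), Add(j, v)), -55) = Add(-55, Mul(Rational(1, 2), j, Pow(v, -1), Add(j, v))))
Add(Pow(1, 4), Mul(-1, Function('c')(Function('w')(-14), -220))) = Add(Pow(1, 4), Mul(-1, Mul(Rational(1, 2), Pow(-13, -1), Add(Pow(-220, 2), Mul(-13, Add(-110, -220)))))) = Add(1, Mul(-1, Mul(Rational(1, 2), Rational(-1, 13), Add(48400, Mul(-13, -330))))) = Add(1, Mul(-1, Mul(Rational(1, 2), Rational(-1, 13), Add(48400, 4290)))) = Add(1, Mul(-1, Mul(Rational(1, 2), Rational(-1, 13), 52690))) = Add(1, Mul(-1, Rational(-26345, 13))) = Add(1, Rational(26345, 13)) = Rational(26358, 13)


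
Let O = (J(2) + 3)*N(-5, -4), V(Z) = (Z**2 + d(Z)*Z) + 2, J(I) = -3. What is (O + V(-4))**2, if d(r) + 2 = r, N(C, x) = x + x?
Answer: 1764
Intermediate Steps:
N(C, x) = 2*x
d(r) = -2 + r
V(Z) = 2 + Z**2 + Z*(-2 + Z) (V(Z) = (Z**2 + (-2 + Z)*Z) + 2 = (Z**2 + Z*(-2 + Z)) + 2 = 2 + Z**2 + Z*(-2 + Z))
O = 0 (O = (-3 + 3)*(2*(-4)) = 0*(-8) = 0)
(O + V(-4))**2 = (0 + (2 - 2*(-4) + 2*(-4)**2))**2 = (0 + (2 + 8 + 2*16))**2 = (0 + (2 + 8 + 32))**2 = (0 + 42)**2 = 42**2 = 1764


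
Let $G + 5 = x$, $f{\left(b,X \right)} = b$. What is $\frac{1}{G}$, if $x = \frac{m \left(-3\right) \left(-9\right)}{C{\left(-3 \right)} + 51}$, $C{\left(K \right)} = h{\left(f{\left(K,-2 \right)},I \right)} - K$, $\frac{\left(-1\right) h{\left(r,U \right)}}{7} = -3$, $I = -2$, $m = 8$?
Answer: $- \frac{25}{53} \approx -0.4717$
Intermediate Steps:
$h{\left(r,U \right)} = 21$ ($h{\left(r,U \right)} = \left(-7\right) \left(-3\right) = 21$)
$C{\left(K \right)} = 21 - K$
$x = \frac{72}{25}$ ($x = \frac{8 \left(-3\right) \left(-9\right)}{\left(21 - -3\right) + 51} = \frac{\left(-24\right) \left(-9\right)}{\left(21 + 3\right) + 51} = \frac{1}{24 + 51} \cdot 216 = \frac{1}{75} \cdot 216 = \frac{72}{25} \approx 2.88$)
$G = - \frac{53}{25}$ ($G = -5 + \frac{72}{25} = - \frac{53}{25} \approx -2.12$)
$\frac{1}{G} = \frac{1}{- \frac{53}{25}} = - \frac{25}{53}$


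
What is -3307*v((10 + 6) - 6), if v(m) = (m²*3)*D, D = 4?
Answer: -3968400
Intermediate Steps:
v(m) = 12*m² (v(m) = (m²*3)*4 = (3*m²)*4 = 12*m²)
-3307*v((10 + 6) - 6) = -39684*((10 + 6) - 6)² = -39684*(16 - 6)² = -39684*10² = -39684*100 = -3307*1200 = -3968400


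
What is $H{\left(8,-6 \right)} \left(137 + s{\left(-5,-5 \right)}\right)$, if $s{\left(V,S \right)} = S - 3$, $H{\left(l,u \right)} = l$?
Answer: $1032$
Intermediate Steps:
$s{\left(V,S \right)} = -3 + S$ ($s{\left(V,S \right)} = S - 3 = -3 + S$)
$H{\left(8,-6 \right)} \left(137 + s{\left(-5,-5 \right)}\right) = 8 \left(137 - 8\right) = 8 \cdot 129 = 1032$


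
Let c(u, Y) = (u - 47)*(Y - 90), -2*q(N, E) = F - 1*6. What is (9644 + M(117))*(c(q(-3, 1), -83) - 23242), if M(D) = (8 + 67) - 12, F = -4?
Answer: -155079032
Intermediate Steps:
M(D) = 63 (M(D) = 75 - 12 = 63)
q(N, E) = 5 (q(N, E) = -(-4 - 1*6)/2 = -(-4 - 6)/2 = -1/2*(-10) = 5)
c(u, Y) = (-90 + Y)*(-47 + u) (c(u, Y) = (-47 + u)*(-90 + Y) = (-90 + Y)*(-47 + u))
(9644 + M(117))*(c(q(-3, 1), -83) - 23242) = (9644 + 63)*((4230 - 90*5 - 47*(-83) - 83*5) - 23242) = 9707*((4230 - 450 + 3901 - 415) - 23242) = 9707*(7266 - 23242) = 9707*(-15976) = -155079032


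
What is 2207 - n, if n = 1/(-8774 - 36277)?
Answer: 99427558/45051 ≈ 2207.0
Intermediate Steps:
n = -1/45051 (n = 1/(-45051) = -1/45051 ≈ -2.2197e-5)
2207 - n = 2207 - 1*(-1/45051) = 2207 + 1/45051 = 99427558/45051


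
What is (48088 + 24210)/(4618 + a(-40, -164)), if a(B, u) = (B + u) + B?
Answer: 36149/2187 ≈ 16.529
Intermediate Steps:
a(B, u) = u + 2*B
(48088 + 24210)/(4618 + a(-40, -164)) = (48088 + 24210)/(4618 + (-164 + 2*(-40))) = 72298/(4618 + (-164 - 80)) = 72298/(4618 - 244) = 72298/4374 = 72298*(1/4374) = 36149/2187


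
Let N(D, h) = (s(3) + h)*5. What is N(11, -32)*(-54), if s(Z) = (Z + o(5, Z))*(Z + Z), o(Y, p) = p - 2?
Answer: 2160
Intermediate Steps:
o(Y, p) = -2 + p
s(Z) = 2*Z*(-2 + 2*Z) (s(Z) = (Z + (-2 + Z))*(Z + Z) = (-2 + 2*Z)*(2*Z) = 2*Z*(-2 + 2*Z))
N(D, h) = 120 + 5*h (N(D, h) = (4*3*(-1 + 3) + h)*5 = (4*3*2 + h)*5 = (24 + h)*5 = 120 + 5*h)
N(11, -32)*(-54) = (120 + 5*(-32))*(-54) = (120 - 160)*(-54) = -40*(-54) = 2160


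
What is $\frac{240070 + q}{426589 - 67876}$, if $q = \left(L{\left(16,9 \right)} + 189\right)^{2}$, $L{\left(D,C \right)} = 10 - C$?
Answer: $\frac{276170}{358713} \approx 0.76989$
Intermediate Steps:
$q = 36100$ ($q = \left(\left(10 - 9\right) + 189\right)^{2} = \left(1 + 189\right)^{2} = 190^{2} = 36100$)
$\frac{240070 + q}{426589 - 67876} = \frac{240070 + 36100}{426589 - 67876} = \frac{276170}{426589 - 67876} = \frac{276170}{358713}$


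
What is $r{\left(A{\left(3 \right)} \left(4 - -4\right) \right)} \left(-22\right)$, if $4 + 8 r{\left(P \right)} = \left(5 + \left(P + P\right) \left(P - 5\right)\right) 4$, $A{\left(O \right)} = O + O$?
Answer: $-45452$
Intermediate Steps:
$A{\left(O \right)} = 2 O$
$r{\left(P \right)} = 2 + P \left(-5 + P\right)$ ($r{\left(P \right)} = - \frac{1}{2} + \frac{\left(5 + \left(P + P\right) \left(P - 5\right)\right) 4}{8} = - \frac{1}{2} + \frac{\left(5 + 2 P \left(-5 + P\right)\right) 4}{8} = - \frac{1}{2} + \frac{20 + 8 P \left(-5 + P\right)}{8} = - \frac{1}{2} + \left(\frac{5}{2} + P \left(-5 + P\right)\right) = 2 + P \left(-5 + P\right)$)
$r{\left(A{\left(3 \right)} \left(4 - -4\right) \right)} \left(-22\right) = \left(2 + \left(2 \cdot 3 \left(4 - -4\right)\right)^{2} - 5 \cdot 2 \cdot 3 \left(4 - -4\right)\right) \left(-22\right) = \left(2 + \left(6 \left(4 + 4\right)\right)^{2} - 5 \cdot 6 \left(4 + 4\right)\right) \left(-22\right) = \left(2 + \left(6 \cdot 8\right)^{2} - 5 \cdot 6 \cdot 8\right) \left(-22\right) = \left(2 + 48^{2} - 240\right) \left(-22\right) = \left(2 + 2304 - 240\right) \left(-22\right) = 2066 \left(-22\right) = -45452$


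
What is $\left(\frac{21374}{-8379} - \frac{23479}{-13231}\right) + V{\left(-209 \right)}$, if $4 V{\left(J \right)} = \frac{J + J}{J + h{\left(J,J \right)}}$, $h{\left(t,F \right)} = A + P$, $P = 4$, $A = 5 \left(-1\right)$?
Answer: $- \frac{618030739}{2217250980} \approx -0.27874$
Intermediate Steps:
$A = -5$
$h{\left(t,F \right)} = -1$ ($h{\left(t,F \right)} = -5 + 4 = -1$)
$V{\left(J \right)} = \frac{J}{2 \left(-1 + J\right)}$ ($V{\left(J \right)} = \frac{\left(J + J\right) \frac{1}{J - 1}}{4} = \frac{2 J \frac{1}{-1 + J}}{4} = \frac{J}{2 \left(-1 + J\right)}$)
$\left(\frac{21374}{-8379} - \frac{23479}{-13231}\right) + V{\left(-209 \right)} = \left(\frac{21374}{-8379} - \frac{23479}{-13231}\right) + \frac{1}{2} \left(-209\right) \frac{1}{-1 - 209} = \left(21374 \left(- \frac{1}{8379}\right) - - \frac{23479}{13231}\right) + \frac{1}{2} \left(-209\right) \frac{1}{-210} = \left(- \frac{21374}{8379} + \frac{23479}{13231}\right) + \frac{1}{2} \left(-209\right) \left(- \frac{1}{210}\right) = - \frac{86068853}{110862549} + \frac{209}{420} = - \frac{618030739}{2217250980}$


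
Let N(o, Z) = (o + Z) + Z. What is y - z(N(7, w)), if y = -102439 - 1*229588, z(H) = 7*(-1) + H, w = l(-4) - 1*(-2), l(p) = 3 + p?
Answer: -332029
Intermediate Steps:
w = 1 (w = (3 - 4) - 1*(-2) = -1 + 2 = 1)
N(o, Z) = o + 2*Z (N(o, Z) = (Z + o) + Z = o + 2*Z)
z(H) = -7 + H
y = -332027 (y = -102439 - 229588 = -332027)
y - z(N(7, w)) = -332027 - (-7 + (7 + 2*1)) = -332027 - (-7 + (7 + 2)) = -332027 - (-7 + 9) = -332027 - 1*2 = -332027 - 2 = -332029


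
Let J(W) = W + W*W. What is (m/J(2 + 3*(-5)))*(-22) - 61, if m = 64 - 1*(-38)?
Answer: -980/13 ≈ -75.385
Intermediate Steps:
J(W) = W + W²
m = 102 (m = 64 + 38 = 102)
(m/J(2 + 3*(-5)))*(-22) - 61 = (102/(((2 + 3*(-5))*(1 + (2 + 3*(-5))))))*(-22) - 61 = (102/(((2 - 15)*(1 + (2 - 15)))))*(-22) - 61 = (102/((-13*(1 - 13))))*(-22) - 61 = (102/((-13*(-12))))*(-22) - 61 = (102/156)*(-22) - 61 = (102*(1/156))*(-22) - 61 = (17/26)*(-22) - 61 = -187/13 - 61 = -980/13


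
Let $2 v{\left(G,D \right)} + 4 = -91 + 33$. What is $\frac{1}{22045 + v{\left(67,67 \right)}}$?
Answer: $\frac{1}{22014} \approx 4.5426 \cdot 10^{-5}$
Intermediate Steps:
$v{\left(G,D \right)} = -31$ ($v{\left(G,D \right)} = -2 + \frac{-91 + 33}{2} = -2 + \frac{1}{2} \left(-58\right) = -2 - 29 = -31$)
$\frac{1}{22045 + v{\left(67,67 \right)}} = \frac{1}{22045 - 31} = \frac{1}{22014}$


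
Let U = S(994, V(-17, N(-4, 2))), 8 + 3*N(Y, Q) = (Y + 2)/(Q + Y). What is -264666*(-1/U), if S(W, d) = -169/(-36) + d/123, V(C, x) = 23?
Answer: 390647016/7205 ≈ 54219.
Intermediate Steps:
N(Y, Q) = -8/3 + (2 + Y)/(3*(Q + Y)) (N(Y, Q) = -8/3 + ((Y + 2)/(Q + Y))/3 = -8/3 + ((2 + Y)/(Q + Y))/3 = -8/3 + (2 + Y)/(3*(Q + Y)))
S(W, d) = 169/36 + d/123 (S(W, d) = -169*(-1/36) + d*(1/123) = 169/36 + d/123)
U = 7205/1476 (U = 169/36 + (1/123)*23 = 169/36 + 23/123 = 7205/1476 ≈ 4.8814)
-264666*(-1/U) = -264666/((-1*7205/1476)) = -264666/(-7205/1476) = -264666*(-1476/7205) = 390647016/7205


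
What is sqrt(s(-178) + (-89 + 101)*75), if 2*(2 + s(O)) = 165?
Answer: sqrt(3922)/2 ≈ 31.313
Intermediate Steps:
s(O) = 161/2 (s(O) = -2 + (1/2)*165 = -2 + 165/2 = 161/2)
sqrt(s(-178) + (-89 + 101)*75) = sqrt(161/2 + (-89 + 101)*75) = sqrt(161/2 + 12*75) = sqrt(161/2 + 900) = sqrt(1961/2) = sqrt(3922)/2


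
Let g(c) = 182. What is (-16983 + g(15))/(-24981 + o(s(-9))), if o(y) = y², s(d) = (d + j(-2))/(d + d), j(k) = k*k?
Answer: 5443524/8093819 ≈ 0.67255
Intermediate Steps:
j(k) = k²
s(d) = (4 + d)/(2*d) (s(d) = (d + (-2)²)/(d + d) = (d + 4)/((2*d)) = (4 + d)*(1/(2*d)) = (4 + d)/(2*d))
(-16983 + g(15))/(-24981 + o(s(-9))) = (-16983 + 182)/(-24981 + ((½)*(4 - 9)/(-9))²) = -16801/(-24981 + ((½)*(-⅑)*(-5))²) = -16801/(-24981 + (5/18)²) = -16801/(-24981 + 25/324) = -16801/(-8093819/324) = -16801*(-324/8093819) = 5443524/8093819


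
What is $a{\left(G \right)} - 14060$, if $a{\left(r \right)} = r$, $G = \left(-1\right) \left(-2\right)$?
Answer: $-14058$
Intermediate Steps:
$G = 2$
$a{\left(G \right)} - 14060 = 2 - 14060 = -14058$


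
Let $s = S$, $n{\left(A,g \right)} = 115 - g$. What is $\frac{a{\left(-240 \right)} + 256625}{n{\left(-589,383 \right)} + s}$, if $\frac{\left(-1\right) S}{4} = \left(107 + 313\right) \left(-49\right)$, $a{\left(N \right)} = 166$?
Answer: $\frac{256791}{82052} \approx 3.1296$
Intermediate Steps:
$S = 82320$ ($S = - 4 \left(107 + 313\right) \left(-49\right) = - 4 \cdot 420 \left(-49\right) = \left(-4\right) \left(-20580\right) = 82320$)
$s = 82320$
$\frac{a{\left(-240 \right)} + 256625}{n{\left(-589,383 \right)} + s} = \frac{166 + 256625}{\left(115 - 383\right) + 82320} = \frac{256791}{\left(115 - 383\right) + 82320} = \frac{256791}{-268 + 82320} = \frac{256791}{82052}$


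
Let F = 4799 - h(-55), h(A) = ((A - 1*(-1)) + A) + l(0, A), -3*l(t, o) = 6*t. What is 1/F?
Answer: 1/4908 ≈ 0.00020375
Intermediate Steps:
l(t, o) = -2*t
h(A) = 1 + 2*A (h(A) = ((A - 1*(-1)) + A) - 2*0 = ((A + 1) + A) + 0 = ((1 + A) + A) + 0 = (1 + 2*A) + 0 = 1 + 2*A)
F = 4908 (F = 4799 - (1 + 2*(-55)) = 4799 - (1 - 110) = 4799 - 1*(-109) = 4799 + 109 = 4908)
1/F = 1/4908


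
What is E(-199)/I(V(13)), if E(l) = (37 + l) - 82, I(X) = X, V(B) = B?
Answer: -244/13 ≈ -18.769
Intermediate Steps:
E(l) = -45 + l
E(-199)/I(V(13)) = (-45 - 199)/13 = -244*1/13 = -244/13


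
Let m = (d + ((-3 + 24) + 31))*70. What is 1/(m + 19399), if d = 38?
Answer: 1/25699 ≈ 3.8912e-5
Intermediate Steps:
m = 6300 (m = (38 + ((-3 + 24) + 31))*70 = (38 + (21 + 31))*70 = (38 + 52)*70 = 90*70 = 6300)
1/(m + 19399) = 1/(6300 + 19399) = 1/25699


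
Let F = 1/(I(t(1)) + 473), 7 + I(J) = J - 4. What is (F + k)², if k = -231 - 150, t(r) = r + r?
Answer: 31252229089/215296 ≈ 1.4516e+5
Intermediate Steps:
t(r) = 2*r
I(J) = -11 + J (I(J) = -7 + (J - 4) = -7 + (-4 + J) = -11 + J)
F = 1/464 (F = 1/((-11 + 2*1) + 473) = 1/((-11 + 2) + 473) = 1/(-9 + 473) = 1/464 ≈ 0.0021552)
k = -381
(F + k)² = (1/464 - 381)² = (-176783/464)² = 31252229089/215296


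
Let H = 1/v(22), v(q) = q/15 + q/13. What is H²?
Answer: 38025/379456 ≈ 0.10021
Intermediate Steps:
v(q) = 28*q/195 (v(q) = q*(1/15) + q*(1/13) = q/15 + q/13 = 28*q/195)
H = 195/616 (H = 1/((28/195)*22) = 1/(616/195) = 195/616 ≈ 0.31656)
H² = (195/616)² = 38025/379456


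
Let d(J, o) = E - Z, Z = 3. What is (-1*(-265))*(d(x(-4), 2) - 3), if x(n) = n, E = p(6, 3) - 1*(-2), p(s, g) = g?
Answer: -265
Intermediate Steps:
E = 5 (E = 3 - 1*(-2) = 3 + 2 = 5)
d(J, o) = 2 (d(J, o) = 5 - 1*3 = 5 - 3 = 2)
(-1*(-265))*(d(x(-4), 2) - 3) = (-1*(-265))*(2 - 3) = 265*(-1) = -265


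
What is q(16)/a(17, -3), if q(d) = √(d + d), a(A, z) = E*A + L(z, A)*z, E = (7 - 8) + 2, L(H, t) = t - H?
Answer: -4*√2/43 ≈ -0.13155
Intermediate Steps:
E = 1 (E = -1 + 2 = 1)
a(A, z) = A + z*(A - z) (a(A, z) = 1*A + (A - z)*z = A + z*(A - z))
q(d) = √2*√d (q(d) = √(2*d) = √2*√d)
q(16)/a(17, -3) = (√2*√16)/(17 - 3*(17 - 1*(-3))) = (√2*4)/(17 - 3*(17 + 3)) = (4*√2)/(17 - 3*20) = (4*√2)/(17 - 60) = (4*√2)/(-43) = (4*√2)*(-1/43) = -4*√2/43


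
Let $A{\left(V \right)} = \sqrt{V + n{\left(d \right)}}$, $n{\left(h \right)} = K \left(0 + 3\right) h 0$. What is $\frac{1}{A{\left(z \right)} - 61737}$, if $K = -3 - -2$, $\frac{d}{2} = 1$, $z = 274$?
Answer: $- \frac{61737}{3811456895} - \frac{\sqrt{274}}{3811456895} \approx -1.6202 \cdot 10^{-5}$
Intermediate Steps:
$d = 2$ ($d = 2 \cdot 1 = 2$)
$K = -1$ ($K = -3 + 2 = -1$)
$n{\left(h \right)} = 0$ ($n{\left(h \right)} = - \left(0 + 3\right) h 0 = - 3 h 0 = 0$)
$A{\left(V \right)} = \sqrt{V}$ ($A{\left(V \right)} = \sqrt{V + 0} = \sqrt{V}$)
$\frac{1}{A{\left(z \right)} - 61737} = \frac{1}{\sqrt{274} - 61737} = \frac{1}{-61737 + \sqrt{274}}$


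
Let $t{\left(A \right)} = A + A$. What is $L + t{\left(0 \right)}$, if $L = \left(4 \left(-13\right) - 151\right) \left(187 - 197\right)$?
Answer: $2030$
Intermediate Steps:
$t{\left(A \right)} = 2 A$
$L = 2030$ ($L = \left(-52 - 151\right) \left(-10\right) = \left(-203\right) \left(-10\right) = 2030$)
$L + t{\left(0 \right)} = 2030 + 2 \cdot 0 = 2030 + 0 = 2030$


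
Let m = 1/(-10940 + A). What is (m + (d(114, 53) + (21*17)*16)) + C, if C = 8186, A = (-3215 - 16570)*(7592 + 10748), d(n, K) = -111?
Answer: 5002858910079/362867840 ≈ 13787.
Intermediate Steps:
A = -362856900 (A = -19785*18340 = -362856900)
m = -1/362867840 (m = 1/(-10940 - 362856900) = 1/(-362867840) = -1/362867840 ≈ -2.7558e-9)
(m + (d(114, 53) + (21*17)*16)) + C = (-1/362867840 + (-111 + (21*17)*16)) + 8186 = (-1/362867840 + (-111 + 357*16)) + 8186 = (-1/362867840 + (-111 + 5712)) + 8186 = (-1/362867840 + 5601) + 8186 = 2032422771839/362867840 + 8186 = 5002858910079/362867840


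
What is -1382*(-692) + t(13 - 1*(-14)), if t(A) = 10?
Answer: 956354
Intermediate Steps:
-1382*(-692) + t(13 - 1*(-14)) = -1382*(-692) + 10 = 956344 + 10 = 956354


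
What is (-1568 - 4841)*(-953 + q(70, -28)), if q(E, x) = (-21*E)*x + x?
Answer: -257507211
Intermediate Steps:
q(E, x) = x - 21*E*x (q(E, x) = -21*E*x + x = x - 21*E*x)
(-1568 - 4841)*(-953 + q(70, -28)) = (-1568 - 4841)*(-953 - 28*(1 - 21*70)) = -6409*(-953 - 28*(1 - 1470)) = -6409*(-953 - 28*(-1469)) = -6409*(-953 + 41132) = -6409*40179 = -257507211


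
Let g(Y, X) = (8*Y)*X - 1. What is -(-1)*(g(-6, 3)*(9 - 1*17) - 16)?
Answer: 1144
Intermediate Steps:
g(Y, X) = -1 + 8*X*Y (g(Y, X) = 8*X*Y - 1 = -1 + 8*X*Y)
-(-1)*(g(-6, 3)*(9 - 1*17) - 16) = -(-1)*((-1 + 8*3*(-6))*(9 - 1*17) - 16) = -(-1)*((-1 - 144)*(9 - 17) - 16) = -(-1)*(-145*(-8) - 16) = -(-1)*(1160 - 16) = -(-1)*1144 = -1*(-1144) = 1144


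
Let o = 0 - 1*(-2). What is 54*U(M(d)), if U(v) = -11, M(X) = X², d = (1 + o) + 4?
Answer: -594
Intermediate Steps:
o = 2 (o = 0 + 2 = 2)
d = 7 (d = (1 + 2) + 4 = 3 + 4 = 7)
54*U(M(d)) = 54*(-11) = -594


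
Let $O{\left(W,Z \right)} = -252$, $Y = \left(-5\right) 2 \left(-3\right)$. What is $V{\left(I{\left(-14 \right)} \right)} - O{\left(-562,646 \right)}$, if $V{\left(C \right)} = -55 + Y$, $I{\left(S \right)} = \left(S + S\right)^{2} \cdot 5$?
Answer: $227$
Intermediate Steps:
$Y = 30$ ($Y = \left(-10\right) \left(-3\right) = 30$)
$I{\left(S \right)} = 20 S^{2}$ ($I{\left(S \right)} = \left(2 S\right)^{2} \cdot 5 = 4 S^{2} \cdot 5 = 20 S^{2}$)
$V{\left(C \right)} = -25$ ($V{\left(C \right)} = -55 + 30 = -25$)
$V{\left(I{\left(-14 \right)} \right)} - O{\left(-562,646 \right)} = -25 - -252 = -25 + 252 = 227$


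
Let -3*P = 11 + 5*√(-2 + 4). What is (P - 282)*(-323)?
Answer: 276811/3 + 1615*√2/3 ≈ 93032.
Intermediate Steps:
P = -11/3 - 5*√2/3 (P = -(11 + 5*√(-2 + 4))/3 = -(11 + 5*√2)/3 = -11/3 - 5*√2/3 ≈ -6.0237)
(P - 282)*(-323) = ((-11/3 - 5*√2/3) - 282)*(-323) = (-857/3 - 5*√2/3)*(-323) = 276811/3 + 1615*√2/3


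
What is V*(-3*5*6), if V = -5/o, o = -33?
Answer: -150/11 ≈ -13.636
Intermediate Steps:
V = 5/33 (V = -5/(-33) = -5*(-1/33) = 5/33 ≈ 0.15152)
V*(-3*5*6) = 5*(-3*5*6)/33 = 5*(-15*6)/33 = (5/33)*(-90) = -150/11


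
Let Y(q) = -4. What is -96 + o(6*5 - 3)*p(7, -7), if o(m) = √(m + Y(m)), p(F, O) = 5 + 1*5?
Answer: -96 + 10*√23 ≈ -48.042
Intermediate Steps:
p(F, O) = 10 (p(F, O) = 5 + 5 = 10)
o(m) = √(-4 + m) (o(m) = √(m - 4) = √(-4 + m))
-96 + o(6*5 - 3)*p(7, -7) = -96 + √(-4 + (6*5 - 3))*10 = -96 + √(-4 + (30 - 3))*10 = -96 + √(-4 + 27)*10 = -96 + √23*10 = -96 + 10*√23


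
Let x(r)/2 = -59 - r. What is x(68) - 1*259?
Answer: -513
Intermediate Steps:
x(r) = -118 - 2*r (x(r) = 2*(-59 - r) = -118 - 2*r)
x(68) - 1*259 = (-118 - 2*68) - 1*259 = (-118 - 136) - 259 = -254 - 259 = -513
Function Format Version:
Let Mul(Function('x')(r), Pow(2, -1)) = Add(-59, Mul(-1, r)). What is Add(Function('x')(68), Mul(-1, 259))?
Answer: -513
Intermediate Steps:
Function('x')(r) = Add(-118, Mul(-2, r)) (Function('x')(r) = Mul(2, Add(-59, Mul(-1, r))) = Add(-118, Mul(-2, r)))
Add(Function('x')(68), Mul(-1, 259)) = Add(Add(-118, Mul(-2, 68)), Mul(-1, 259)) = Add(Add(-118, -136), -259) = Add(-254, -259) = -513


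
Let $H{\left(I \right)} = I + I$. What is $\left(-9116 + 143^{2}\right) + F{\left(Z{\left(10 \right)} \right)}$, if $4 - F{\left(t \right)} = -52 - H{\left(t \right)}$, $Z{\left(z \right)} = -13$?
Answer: $11363$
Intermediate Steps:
$H{\left(I \right)} = 2 I$
$F{\left(t \right)} = 56 + 2 t$ ($F{\left(t \right)} = 4 - \left(-52 - 2 t\right) = 4 + \left(52 + 2 t\right) = 56 + 2 t$)
$\left(-9116 + 143^{2}\right) + F{\left(Z{\left(10 \right)} \right)} = \left(-9116 + 143^{2}\right) + \left(56 + 2 \left(-13\right)\right) = \left(-9116 + 20449\right) + \left(56 - 26\right) = 11333 + 30 = 11363$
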